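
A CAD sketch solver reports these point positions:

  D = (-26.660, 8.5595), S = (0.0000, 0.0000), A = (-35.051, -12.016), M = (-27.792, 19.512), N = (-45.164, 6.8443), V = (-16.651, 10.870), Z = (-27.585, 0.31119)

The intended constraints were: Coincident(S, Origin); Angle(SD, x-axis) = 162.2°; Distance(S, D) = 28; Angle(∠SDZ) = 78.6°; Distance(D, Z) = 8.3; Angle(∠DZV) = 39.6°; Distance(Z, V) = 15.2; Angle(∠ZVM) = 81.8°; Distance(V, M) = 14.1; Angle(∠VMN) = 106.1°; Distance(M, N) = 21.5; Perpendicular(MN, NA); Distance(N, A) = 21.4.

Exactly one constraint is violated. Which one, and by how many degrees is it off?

Perpendicular(MN, NA) — off by 7.90°.

S = (0.00, 0.00) ✓; SD at 162.2° ✓; |SD| = 28.00 ✓; ∠SDZ = 78.60° ✓; |DZ| = 8.300 ✓; ∠DZV = 39.60° ✓; |ZV| = 15.20 ✓; ∠ZVM = 81.80° ✓; |VM| = 14.10 ✓; ∠VMN = 106.1° ✓; |MN| = 21.50 ✓; ∠(MN, NA) = 82.10° ✗; |NA| = 21.40 ✓.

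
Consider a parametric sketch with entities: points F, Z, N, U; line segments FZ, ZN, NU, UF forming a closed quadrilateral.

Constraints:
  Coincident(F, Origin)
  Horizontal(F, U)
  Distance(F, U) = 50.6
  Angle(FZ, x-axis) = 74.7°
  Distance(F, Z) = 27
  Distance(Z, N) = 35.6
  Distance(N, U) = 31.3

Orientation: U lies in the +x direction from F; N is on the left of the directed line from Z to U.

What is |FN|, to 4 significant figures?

52.14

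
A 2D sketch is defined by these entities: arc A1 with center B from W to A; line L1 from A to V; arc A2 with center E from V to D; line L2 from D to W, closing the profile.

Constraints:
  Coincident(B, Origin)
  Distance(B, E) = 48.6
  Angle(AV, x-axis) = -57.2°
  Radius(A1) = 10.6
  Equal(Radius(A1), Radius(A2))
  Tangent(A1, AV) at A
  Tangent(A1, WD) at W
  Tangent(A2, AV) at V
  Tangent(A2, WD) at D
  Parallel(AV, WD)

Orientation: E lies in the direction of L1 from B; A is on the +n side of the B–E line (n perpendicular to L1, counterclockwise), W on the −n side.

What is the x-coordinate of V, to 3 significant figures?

35.2

The slot axis is L1's direction at -57.2°, so u = (cos -57.2°, sin -57.2°) = (0.542, -0.841) and n = (−sin -57.2°, cos -57.2°) = (0.841, 0.542). B is at the origin and E lies 48.6 along u from B, so E = 48.6·u = (26.3, -40.9). Tangency of A1 to both parallel lines with radius 10.6 puts A and W at B ± 10.6·n: A = (8.91, 5.74), W = (-8.91, -5.74). Equal radii place V and D the same way about E: V = E + 10.6·n = (35.2, -35.1), D = E − 10.6·n = (17.4, -46.6). So V.x = 35.2.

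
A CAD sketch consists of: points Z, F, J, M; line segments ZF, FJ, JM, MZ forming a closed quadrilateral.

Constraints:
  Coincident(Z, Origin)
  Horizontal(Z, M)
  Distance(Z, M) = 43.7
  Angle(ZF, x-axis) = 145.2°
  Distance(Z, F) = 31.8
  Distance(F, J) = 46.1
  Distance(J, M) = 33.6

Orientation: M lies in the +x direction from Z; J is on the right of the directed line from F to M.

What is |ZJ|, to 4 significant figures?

14.32

Checks: |FJ| = 46.10 ✓; |JM| = 33.60 ✓.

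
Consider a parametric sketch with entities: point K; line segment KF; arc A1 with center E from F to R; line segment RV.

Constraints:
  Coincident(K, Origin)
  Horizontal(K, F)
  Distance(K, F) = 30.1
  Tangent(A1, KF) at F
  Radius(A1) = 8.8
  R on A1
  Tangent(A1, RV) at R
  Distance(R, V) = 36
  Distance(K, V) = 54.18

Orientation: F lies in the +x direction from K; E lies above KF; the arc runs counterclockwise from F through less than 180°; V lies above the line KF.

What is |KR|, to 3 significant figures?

40.2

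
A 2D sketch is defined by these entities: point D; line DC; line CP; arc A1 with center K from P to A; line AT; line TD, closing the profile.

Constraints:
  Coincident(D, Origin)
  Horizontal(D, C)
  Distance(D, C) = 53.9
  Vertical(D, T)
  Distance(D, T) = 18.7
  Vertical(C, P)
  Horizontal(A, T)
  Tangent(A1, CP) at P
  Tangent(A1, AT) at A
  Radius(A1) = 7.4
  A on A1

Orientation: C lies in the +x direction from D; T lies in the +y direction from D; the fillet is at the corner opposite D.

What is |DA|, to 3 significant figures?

50.1

D is at the origin; D and C share the same y with |DC| = 53.9 and C on the +x side, so C = (53.9, 0.00). DT is vertical with |DT| = 18.7 and T on the +y side, so T = (0.00, 18.7). The virtual corner opposite D is at (53.9, 18.7). The tangent condition forces KP to be normal to CP and A1 meets AT tangentially, so KA is at right angles to AT, with radius 7.4, so the center K sits 7.4 in from both sides at K = (46.5, 11.3). That places the tangent points at P = (53.9, 11.3) on CP and A = (46.5, 18.7) on AT. Then |DA| = |A − D| = 50.1.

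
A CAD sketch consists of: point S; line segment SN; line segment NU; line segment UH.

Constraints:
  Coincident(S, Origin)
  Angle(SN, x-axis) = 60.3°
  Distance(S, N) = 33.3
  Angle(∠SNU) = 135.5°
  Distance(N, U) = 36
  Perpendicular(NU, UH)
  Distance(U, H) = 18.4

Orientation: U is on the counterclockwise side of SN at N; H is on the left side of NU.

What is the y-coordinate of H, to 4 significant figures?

59.03

S is at the origin; SN runs at 60.3° with length 33.3, so N = 33.3·(cos 60.3°, sin 60.3°) = (16.50, 28.93). ∠SNU = 135.5°, so NU runs at 60.3° + (180° − 135.5°) = 104.8° from the x-axis; with |NU| = 36.0, U = N + 36.0·(cos 104.8°, sin 104.8°) = (7.303, 63.73). NU ⟂ UH; with |UH| = 18.4 on the left of NU, H = U + 18.4·(-0.9668, -0.2554) = (-10.49, 59.03). So H.y = 59.03.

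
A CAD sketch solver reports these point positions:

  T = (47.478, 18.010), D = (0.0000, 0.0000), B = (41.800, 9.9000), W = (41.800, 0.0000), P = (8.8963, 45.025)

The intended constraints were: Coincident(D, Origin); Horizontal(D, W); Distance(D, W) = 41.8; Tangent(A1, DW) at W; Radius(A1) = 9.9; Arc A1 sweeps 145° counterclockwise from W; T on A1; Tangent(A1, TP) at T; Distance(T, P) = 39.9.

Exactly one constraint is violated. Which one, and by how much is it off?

Distance(T, P) = 39.9 — off by 7.20.

D = (0.00, 0.00) ✓; D.y = 0.00, W.y = 0.00 ✓; |DW| = 41.80 ✓; ∠(BW, WD) = 90.00° ✓; |BW| = 9.900 ✓; bearing(B→T) − bearing(B→W) = 145.0° ✓; |BT| = 9.900 ✓; ∠(BT, TP) = 90.00° ✓; |TP| = 47.10 ✗.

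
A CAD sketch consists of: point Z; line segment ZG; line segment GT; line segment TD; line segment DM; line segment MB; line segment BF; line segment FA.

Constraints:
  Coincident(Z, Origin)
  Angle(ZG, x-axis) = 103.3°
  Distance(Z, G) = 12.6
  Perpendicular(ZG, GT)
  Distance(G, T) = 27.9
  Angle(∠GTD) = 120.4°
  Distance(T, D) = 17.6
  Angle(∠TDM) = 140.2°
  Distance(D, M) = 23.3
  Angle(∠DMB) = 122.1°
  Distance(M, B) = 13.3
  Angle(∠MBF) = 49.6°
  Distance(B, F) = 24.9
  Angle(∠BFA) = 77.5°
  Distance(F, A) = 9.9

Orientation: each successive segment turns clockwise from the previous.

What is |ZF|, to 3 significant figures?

29.1

Z is at the origin; ZG runs at 103.3° with length 12.6, so G = (-2.90, 12.3). ZG is perpendicular to GT, so GT runs at 13.3°; with |GT| = 27.9, T = (24.3, 18.7). ∠GTD = 120.4° gives TD at -46.3° from the x-axis; with |TD| = 17.6, D = (36.4, 5.96). ∠TDM = 140.2° gives DM at -86.1° from the x-axis; with |DM| = 23.3, M = (38.0, -17.3). ∠DMB = 122.1° gives MB at -144° from the x-axis; with |MB| = 13.3, B = (27.2, -25.1). ∠MBF = 49.6° gives BF at 85.6° from the x-axis; with |BF| = 24.9, F = (29.1, -0.281). Then |ZF| = |F − Z| = 29.1.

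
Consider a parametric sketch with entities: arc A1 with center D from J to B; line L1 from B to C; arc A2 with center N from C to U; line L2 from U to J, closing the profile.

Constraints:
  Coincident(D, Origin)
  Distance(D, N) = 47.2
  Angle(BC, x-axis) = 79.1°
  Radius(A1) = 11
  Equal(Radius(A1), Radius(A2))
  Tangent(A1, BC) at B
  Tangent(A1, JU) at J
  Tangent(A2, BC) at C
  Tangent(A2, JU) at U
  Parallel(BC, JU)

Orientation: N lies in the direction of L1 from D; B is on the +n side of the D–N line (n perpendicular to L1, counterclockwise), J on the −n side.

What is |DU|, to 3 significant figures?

48.5

The slot axis is L1's direction at 79.1°, so u = (cos 79.1°, sin 79.1°) = (0.189, 0.982) and n = (−sin 79.1°, cos 79.1°) = (-0.982, 0.189). D is at the origin and N lies 47.2 along u from D, so N = 47.2·u = (8.93, 46.3). Tangency of A1 to both parallel lines with radius 11.0 puts B and J at D ± 11.0·n: B = (-10.8, 2.08), J = (10.8, -2.08). Equal radii place C and U the same way about N: C = N + 11.0·n = (-1.88, 48.4), U = N − 11.0·n = (19.7, 44.3). Then |DU| = |U − D| = 48.5.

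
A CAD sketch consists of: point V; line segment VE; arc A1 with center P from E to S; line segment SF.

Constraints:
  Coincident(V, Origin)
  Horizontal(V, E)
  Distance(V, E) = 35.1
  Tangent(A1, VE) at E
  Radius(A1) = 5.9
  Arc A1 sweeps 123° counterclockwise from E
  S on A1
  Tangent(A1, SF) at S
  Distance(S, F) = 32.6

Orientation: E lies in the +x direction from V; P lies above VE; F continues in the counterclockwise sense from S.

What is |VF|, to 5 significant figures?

42.730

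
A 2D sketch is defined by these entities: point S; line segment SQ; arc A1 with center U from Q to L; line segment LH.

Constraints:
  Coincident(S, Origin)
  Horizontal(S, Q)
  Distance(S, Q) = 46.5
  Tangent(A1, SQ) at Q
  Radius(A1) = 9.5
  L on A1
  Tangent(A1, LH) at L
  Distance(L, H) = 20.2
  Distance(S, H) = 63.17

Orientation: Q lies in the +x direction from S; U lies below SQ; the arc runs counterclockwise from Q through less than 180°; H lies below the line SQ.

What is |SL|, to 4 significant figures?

43.65

Checks: S.y = 0.00, Q.y = 0.00 ✓; |UL| = 9.500 ✓; ∠(UL, LH) = 90.00° ✓; |LH| = 20.20 ✓; |SH| = 63.17 ✓.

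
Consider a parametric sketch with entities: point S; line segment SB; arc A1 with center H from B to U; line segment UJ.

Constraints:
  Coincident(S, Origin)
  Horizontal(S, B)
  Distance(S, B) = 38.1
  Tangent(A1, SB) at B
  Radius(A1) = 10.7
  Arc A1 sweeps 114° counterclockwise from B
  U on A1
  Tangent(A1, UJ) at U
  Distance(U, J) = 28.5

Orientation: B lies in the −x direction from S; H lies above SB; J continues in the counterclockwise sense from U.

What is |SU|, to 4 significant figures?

32.08

A1 meets SB tangentially, so HB is at right angles to SB, so H = B + (0, 10.7) = (-38.10, 10.70). On A1, B sits at bearing -90° from H; a 114° counterclockwise sweep puts U at bearing 24°, so U = H + 10.7·(cos 24°, sin 24°) = (-28.33, 15.05). Then |SU| = |U − S| = 32.08.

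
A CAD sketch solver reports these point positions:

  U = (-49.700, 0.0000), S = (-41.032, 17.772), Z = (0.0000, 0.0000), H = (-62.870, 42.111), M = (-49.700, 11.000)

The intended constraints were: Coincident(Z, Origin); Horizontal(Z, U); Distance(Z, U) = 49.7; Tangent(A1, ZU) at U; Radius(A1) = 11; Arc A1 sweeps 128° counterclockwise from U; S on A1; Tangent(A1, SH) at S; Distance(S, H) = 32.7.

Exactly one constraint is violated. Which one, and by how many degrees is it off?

Tangent(A1, SH) at S — off by 3.90°.

Z = (0.00, 0.00) ✓; Z.y = 0.00, U.y = 0.00 ✓; |ZU| = 49.70 ✓; ∠(MU, UZ) = 90.00° ✓; |MU| = 11.00 ✓; bearing(M→S) − bearing(M→U) = 128.0° ✓; |MS| = 11.00 ✓; ∠(MS, SH) = 86.10° ✗; |SH| = 32.70 ✓.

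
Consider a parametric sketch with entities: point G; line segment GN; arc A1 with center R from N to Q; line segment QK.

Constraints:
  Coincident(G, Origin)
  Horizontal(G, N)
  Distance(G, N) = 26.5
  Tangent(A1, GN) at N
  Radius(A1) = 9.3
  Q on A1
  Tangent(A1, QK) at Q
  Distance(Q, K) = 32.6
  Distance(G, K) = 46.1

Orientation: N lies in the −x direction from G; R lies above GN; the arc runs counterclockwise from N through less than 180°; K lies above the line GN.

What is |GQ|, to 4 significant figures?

19.73

Checks: |RQ| = 9.300 ✓; ∠(RQ, QK) = 90.00° ✓; |QK| = 32.60 ✓; |GK| = 46.10 ✓.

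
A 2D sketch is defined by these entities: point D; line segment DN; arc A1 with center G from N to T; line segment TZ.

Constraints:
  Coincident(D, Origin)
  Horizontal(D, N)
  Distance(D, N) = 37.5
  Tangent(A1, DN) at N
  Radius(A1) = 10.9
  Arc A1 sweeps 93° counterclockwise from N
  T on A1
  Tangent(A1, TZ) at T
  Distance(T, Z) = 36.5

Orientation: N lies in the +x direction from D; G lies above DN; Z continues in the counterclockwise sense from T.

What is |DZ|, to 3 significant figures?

66.8

On A1, N sits at bearing -90° from G; a 93° counterclockwise sweep puts T at bearing 3°, so T = G + 10.9·(cos 3°, sin 3°) = (48.4, 11.5). The tangent condition forces GT to be normal to TZ, so TZ runs along (−sin 3°, cos 3°); with |TZ| = 36.5, Z = (46.5, 47.9). Then |DZ| = |Z − D| = 66.8.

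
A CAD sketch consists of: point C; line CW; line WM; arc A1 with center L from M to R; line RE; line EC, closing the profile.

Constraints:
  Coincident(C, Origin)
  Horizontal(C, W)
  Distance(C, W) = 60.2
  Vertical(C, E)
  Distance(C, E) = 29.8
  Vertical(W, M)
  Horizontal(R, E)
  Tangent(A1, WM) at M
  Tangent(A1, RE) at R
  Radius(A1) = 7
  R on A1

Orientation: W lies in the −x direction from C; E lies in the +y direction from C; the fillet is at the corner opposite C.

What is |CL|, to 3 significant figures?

57.9

C is at the origin; CW is horizontal with |CW| = 60.2 and W on the −x side, so W = (-60.2, 0.00). C and E share the same x with |CE| = 29.8 and E on the +y side, so E = (0.00, 29.8). The virtual corner opposite C is at (-60.2, 29.8). Since A1 is tangent to WM there, LM ⟂ WM and A1 meets RE tangentially, so LR is at right angles to RE, with radius 7.0, so the center L sits 7.0 in from both sides at L = (-53.2, 22.8). Then |CL| = |L − C| = 57.9.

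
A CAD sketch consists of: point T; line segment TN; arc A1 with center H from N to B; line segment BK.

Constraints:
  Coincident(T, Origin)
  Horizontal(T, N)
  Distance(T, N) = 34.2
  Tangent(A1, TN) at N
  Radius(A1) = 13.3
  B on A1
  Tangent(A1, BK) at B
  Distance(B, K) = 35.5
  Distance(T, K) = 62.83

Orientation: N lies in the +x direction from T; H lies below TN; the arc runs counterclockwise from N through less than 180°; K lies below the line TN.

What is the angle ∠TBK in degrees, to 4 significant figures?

154.3°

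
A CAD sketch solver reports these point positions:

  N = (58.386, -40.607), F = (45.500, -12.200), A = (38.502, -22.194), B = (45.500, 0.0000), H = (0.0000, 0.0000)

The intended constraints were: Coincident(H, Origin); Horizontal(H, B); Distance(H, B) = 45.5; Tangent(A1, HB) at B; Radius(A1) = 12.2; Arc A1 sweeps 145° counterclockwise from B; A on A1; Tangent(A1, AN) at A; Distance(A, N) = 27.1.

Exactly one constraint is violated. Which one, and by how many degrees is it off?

Tangent(A1, AN) at A — off by 7.80°.

H = (0.00, 0.00) ✓; H.y = 0.00, B.y = 0.00 ✓; |HB| = 45.50 ✓; ∠(FB, BH) = 90.00° ✓; |FB| = 12.20 ✓; bearing(F→A) − bearing(F→B) = 145.0° ✓; |FA| = 12.20 ✓; ∠(FA, AN) = 97.80° ✗; |AN| = 27.10 ✓.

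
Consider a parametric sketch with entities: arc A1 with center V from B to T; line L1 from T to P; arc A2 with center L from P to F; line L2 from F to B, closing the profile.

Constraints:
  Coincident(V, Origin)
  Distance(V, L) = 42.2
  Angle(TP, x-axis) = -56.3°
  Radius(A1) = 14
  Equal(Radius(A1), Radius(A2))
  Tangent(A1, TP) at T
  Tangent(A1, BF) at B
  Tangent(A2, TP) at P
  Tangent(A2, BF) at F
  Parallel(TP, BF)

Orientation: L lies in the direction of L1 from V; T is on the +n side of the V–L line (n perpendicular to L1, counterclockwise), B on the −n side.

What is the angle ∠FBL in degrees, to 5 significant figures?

18.353°

The slot axis is L1's direction at -56.3°, so u = (cos -56.3°, sin -56.3°) = (0.55484, -0.83195) and n = (−sin -56.3°, cos -56.3°) = (0.83195, 0.55484). V is at the origin and L lies 42.2 along u from V, so L = 42.2·u = (23.414, -35.108). Tangency of A1 to both parallel lines with radius 14.0 puts T and B at V ± 14.0·n: T = (11.647, 7.7678), B = (-11.647, -7.7678). Equal radii place P and F the same way about L: P = L + 14.0·n = (35.062, -27.341), F = L − 14.0·n = (11.767, -42.876). Then cos ∠FBL = BF·BL / (|BF||BL|), giving 18.353°.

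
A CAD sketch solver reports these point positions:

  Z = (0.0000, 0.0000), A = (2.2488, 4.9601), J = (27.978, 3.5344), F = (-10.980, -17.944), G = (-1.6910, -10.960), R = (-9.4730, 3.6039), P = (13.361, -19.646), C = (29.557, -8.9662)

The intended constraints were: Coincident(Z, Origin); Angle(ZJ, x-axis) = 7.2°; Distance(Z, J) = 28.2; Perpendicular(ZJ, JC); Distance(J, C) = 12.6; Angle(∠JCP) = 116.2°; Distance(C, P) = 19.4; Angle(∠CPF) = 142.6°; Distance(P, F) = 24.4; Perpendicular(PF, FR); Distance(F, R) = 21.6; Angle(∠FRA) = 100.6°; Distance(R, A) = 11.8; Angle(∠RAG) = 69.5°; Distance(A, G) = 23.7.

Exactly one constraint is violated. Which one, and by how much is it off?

Distance(A, G) = 23.7 — off by 7.30.

Z = (0.00, 0.00) ✓; ZJ at 7.200° ✓; |ZJ| = 28.20 ✓; ∠(ZJ, JC) = 90.00° ✓; |JC| = 12.60 ✓; ∠JCP = 116.2° ✓; |CP| = 19.40 ✓; ∠CPF = 142.6° ✓; |PF| = 24.40 ✓; ∠(PF, FR) = 90.00° ✓; |FR| = 21.60 ✓; ∠FRA = 100.6° ✓; |RA| = 11.80 ✓; ∠RAG = 69.50° ✓; |AG| = 16.40 ✗.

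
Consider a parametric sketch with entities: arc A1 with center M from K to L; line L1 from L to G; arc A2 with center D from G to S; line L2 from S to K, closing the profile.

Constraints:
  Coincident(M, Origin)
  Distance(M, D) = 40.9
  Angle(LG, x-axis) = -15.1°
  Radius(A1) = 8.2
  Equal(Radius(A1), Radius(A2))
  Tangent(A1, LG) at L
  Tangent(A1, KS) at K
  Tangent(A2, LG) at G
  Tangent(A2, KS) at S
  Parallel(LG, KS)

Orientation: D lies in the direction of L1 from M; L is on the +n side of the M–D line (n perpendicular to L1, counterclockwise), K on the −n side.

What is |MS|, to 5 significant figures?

41.714

The slot axis is L1's direction at -15.1°, so u = (cos -15.1°, sin -15.1°) = (0.96547, -0.26050) and n = (−sin -15.1°, cos -15.1°) = (0.26050, 0.96547). M is at the origin and D lies 40.9 along u from M, so D = 40.9·u = (39.488, -10.655). Tangency of A1 to both parallel lines with radius 8.2 puts L and K at M ± 8.2·n: L = (2.1361, 7.9169), K = (-2.1361, -7.9169). Equal radii place G and S the same way about D: G = D + 8.2·n = (41.624, -2.7378), S = D − 8.2·n = (37.352, -18.572). Then |MS| = |S − M| = 41.714.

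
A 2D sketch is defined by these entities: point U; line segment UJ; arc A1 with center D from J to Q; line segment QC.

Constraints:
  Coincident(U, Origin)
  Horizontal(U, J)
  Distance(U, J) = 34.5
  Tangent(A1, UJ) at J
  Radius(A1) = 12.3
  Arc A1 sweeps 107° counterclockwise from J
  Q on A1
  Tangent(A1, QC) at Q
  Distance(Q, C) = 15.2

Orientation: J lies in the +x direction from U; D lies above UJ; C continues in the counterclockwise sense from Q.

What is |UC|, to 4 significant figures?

51.72

On A1, J sits at bearing -90° from D; a 107° counterclockwise sweep puts Q at bearing 17°, so Q = D + 12.3·(cos 17°, sin 17°) = (46.26, 15.90). Since A1 is tangent to QC there, DQ ⟂ QC, so QC runs along (−sin 17°, cos 17°); with |QC| = 15.2, C = (41.82, 30.43). Then |UC| = |C − U| = 51.72.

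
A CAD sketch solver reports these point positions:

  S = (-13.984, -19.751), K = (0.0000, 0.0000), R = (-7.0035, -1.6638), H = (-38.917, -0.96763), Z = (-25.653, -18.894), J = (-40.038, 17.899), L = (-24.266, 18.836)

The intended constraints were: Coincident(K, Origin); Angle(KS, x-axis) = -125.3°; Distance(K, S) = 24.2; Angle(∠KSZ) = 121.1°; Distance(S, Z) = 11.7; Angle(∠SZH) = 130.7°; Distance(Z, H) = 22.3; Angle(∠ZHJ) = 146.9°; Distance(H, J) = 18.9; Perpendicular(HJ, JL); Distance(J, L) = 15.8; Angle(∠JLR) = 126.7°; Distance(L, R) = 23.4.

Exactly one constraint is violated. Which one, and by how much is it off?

Distance(L, R) = 23.4 — off by 3.40.

K = (0.00, 0.00) ✓; KS at -125.3° ✓; |KS| = 24.20 ✓; ∠KSZ = 121.1° ✓; |SZ| = 11.70 ✓; ∠SZH = 130.7° ✓; |ZH| = 22.30 ✓; ∠ZHJ = 146.9° ✓; |HJ| = 18.90 ✓; ∠(HJ, JL) = 90.00° ✓; |JL| = 15.80 ✓; ∠JLR = 126.7° ✓; |LR| = 26.80 ✗.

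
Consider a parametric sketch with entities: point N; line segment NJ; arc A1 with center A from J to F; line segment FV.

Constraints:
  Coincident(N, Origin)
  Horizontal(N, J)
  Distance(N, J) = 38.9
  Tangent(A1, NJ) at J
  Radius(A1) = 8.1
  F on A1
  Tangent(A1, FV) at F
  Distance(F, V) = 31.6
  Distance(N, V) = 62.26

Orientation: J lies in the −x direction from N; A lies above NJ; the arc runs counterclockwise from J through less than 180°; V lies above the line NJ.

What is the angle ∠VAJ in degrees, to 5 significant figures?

163.35°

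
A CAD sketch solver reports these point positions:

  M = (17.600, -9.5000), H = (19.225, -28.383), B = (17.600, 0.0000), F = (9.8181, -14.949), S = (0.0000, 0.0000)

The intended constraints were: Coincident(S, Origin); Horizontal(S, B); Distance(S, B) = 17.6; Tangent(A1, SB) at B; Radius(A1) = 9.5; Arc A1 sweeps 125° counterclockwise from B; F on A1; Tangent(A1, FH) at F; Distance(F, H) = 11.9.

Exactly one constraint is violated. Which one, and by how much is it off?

Distance(F, H) = 11.9 — off by 4.50.

S = (0.00, 0.00) ✓; S.y = 0.00, B.y = 0.00 ✓; |SB| = 17.60 ✓; ∠(MB, BS) = 90.00° ✓; |MB| = 9.500 ✓; bearing(M→F) − bearing(M→B) = 125.0° ✓; |MF| = 9.500 ✓; ∠(MF, FH) = 90.00° ✓; |FH| = 16.40 ✗.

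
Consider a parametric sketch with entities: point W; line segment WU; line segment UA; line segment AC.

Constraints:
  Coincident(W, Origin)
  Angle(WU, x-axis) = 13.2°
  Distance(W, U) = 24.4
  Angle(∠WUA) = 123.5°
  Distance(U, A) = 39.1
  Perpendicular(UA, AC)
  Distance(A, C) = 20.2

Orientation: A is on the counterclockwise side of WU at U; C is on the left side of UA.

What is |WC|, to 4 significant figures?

52.57

W is at the origin; WU runs at 13.2° with length 24.4, so U = 24.4·(cos 13.2°, sin 13.2°) = (23.76, 5.572). ∠WUA = 123.5°, so UA runs at 13.2° + (180° − 123.5°) = 69.70° from the x-axis; with |UA| = 39.1, A = U + 39.1·(cos 69.70°, sin 69.70°) = (37.32, 42.24). The perpendicularity gives AC at right angles to UA; with |AC| = 20.2 on the left of UA, C = A + 20.2·(-0.9379, 0.3469) = (18.38, 49.25). Then |WC| = |C − W| = 52.57.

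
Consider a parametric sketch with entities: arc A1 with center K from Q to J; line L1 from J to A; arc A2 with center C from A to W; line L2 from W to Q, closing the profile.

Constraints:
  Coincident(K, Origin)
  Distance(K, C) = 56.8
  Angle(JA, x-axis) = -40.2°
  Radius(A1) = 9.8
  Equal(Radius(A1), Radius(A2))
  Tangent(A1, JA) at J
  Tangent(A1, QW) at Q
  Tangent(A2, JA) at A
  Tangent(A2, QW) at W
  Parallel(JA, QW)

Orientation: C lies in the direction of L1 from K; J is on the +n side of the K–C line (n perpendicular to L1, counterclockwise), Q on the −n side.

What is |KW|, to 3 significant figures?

57.6

The slot axis is L1's direction at -40.2°, so u = (cos -40.2°, sin -40.2°) = (0.764, -0.645) and n = (−sin -40.2°, cos -40.2°) = (0.645, 0.764). K is at the origin and C lies 56.8 along u from K, so C = 56.8·u = (43.4, -36.7). Tangency of A1 to both parallel lines with radius 9.8 puts J and Q at K ± 9.8·n: J = (6.33, 7.49), Q = (-6.33, -7.49). Equal radii place A and W the same way about C: A = C + 9.8·n = (49.7, -29.2), W = C − 9.8·n = (37.1, -44.1). Then |KW| = |W − K| = 57.6.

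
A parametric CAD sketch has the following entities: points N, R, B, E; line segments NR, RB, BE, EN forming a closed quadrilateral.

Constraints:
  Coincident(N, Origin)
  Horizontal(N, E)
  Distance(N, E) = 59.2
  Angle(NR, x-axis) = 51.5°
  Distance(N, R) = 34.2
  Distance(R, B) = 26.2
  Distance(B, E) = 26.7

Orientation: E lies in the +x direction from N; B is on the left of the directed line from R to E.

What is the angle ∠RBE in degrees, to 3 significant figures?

123°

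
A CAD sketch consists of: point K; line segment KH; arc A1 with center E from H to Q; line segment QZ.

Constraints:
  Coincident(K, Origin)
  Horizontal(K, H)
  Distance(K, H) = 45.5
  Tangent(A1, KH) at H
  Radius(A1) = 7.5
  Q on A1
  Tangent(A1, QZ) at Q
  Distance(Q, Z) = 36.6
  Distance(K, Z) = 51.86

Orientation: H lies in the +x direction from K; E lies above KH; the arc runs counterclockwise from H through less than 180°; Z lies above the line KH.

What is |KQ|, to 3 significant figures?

53.0

K is at the origin; K and H share the same y with |KH| = 45.5 and H on the +x side, so H = (45.5, 0.00). A1 meets KH tangentially, so EH is at right angles to KH, so E = H + (0, 7.5) = (45.5, 7.50). Since EQ ⟂ QZ (tangency), |EZ| = √(7.5² + 36.6²) = 37.4 regardless of where Q sits on A1. So Z lies on both circle(K, 51.86) and circle(E, 37.4); the above-KH intersection is Z = (30.7, 41.8). Q is the foot of the tangent from Z: Q = (51.6, 11.8).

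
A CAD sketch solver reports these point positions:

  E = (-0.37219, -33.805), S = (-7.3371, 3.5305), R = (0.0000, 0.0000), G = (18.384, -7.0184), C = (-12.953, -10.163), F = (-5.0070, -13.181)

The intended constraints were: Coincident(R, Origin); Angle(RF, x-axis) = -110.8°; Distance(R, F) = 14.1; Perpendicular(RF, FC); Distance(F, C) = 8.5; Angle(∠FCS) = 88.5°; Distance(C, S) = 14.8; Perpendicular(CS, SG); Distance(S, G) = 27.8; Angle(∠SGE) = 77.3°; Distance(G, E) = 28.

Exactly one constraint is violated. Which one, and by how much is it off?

Distance(G, E) = 28 — off by 4.70.

R = (0.00, 0.00) ✓; RF at -110.8° ✓; |RF| = 14.10 ✓; ∠(RF, FC) = 90.00° ✓; |FC| = 8.500 ✓; ∠FCS = 88.50° ✓; |CS| = 14.80 ✓; ∠(CS, SG) = 90.00° ✓; |SG| = 27.80 ✓; ∠SGE = 77.30° ✓; |GE| = 32.70 ✗.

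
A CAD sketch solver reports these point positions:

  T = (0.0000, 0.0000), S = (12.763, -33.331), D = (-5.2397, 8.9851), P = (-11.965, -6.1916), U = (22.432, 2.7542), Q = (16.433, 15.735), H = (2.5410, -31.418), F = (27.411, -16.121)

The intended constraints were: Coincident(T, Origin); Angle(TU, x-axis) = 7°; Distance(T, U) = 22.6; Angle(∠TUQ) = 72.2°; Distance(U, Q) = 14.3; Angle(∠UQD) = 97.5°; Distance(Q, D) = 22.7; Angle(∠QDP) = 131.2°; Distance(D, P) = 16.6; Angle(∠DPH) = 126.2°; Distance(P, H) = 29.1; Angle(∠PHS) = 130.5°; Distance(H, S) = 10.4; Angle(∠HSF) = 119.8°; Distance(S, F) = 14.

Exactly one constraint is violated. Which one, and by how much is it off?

Distance(S, F) = 14 — off by 8.60.

T = (0.00, 0.00) ✓; TU at 7.000° ✓; |TU| = 22.60 ✓; ∠TUQ = 72.20° ✓; |UQ| = 14.30 ✓; ∠UQD = 97.50° ✓; |QD| = 22.70 ✓; ∠QDP = 131.2° ✓; |DP| = 16.60 ✓; ∠DPH = 126.2° ✓; |PH| = 29.10 ✓; ∠PHS = 130.5° ✓; |HS| = 10.40 ✓; ∠HSF = 119.8° ✓; |SF| = 22.60 ✗.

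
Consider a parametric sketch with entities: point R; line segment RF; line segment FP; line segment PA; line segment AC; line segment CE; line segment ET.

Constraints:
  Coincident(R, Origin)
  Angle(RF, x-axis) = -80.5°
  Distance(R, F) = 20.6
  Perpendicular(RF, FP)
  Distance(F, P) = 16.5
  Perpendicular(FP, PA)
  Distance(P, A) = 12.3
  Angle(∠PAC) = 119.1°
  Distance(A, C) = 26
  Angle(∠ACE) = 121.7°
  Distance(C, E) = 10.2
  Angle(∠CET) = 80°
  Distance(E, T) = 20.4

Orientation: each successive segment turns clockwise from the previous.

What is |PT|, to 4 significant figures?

19.18

R is at the origin; RF runs at -80.5° with length 20.6, so F = (3.400, -20.32). The perpendicularity gives FP at right angles to RF, so FP runs at -170.5°; with |FP| = 16.5, P = (-12.87, -23.04). FP is perpendicular to PA, so PA runs at 99.50°; with |PA| = 12.3, A = (-14.90, -10.91). ∠PAC = 119.1° gives AC at 38.60° from the x-axis; with |AC| = 26.0, C = (5.416, 5.311). ∠ACE = 121.7° gives CE at -19.70° from the x-axis; with |CE| = 10.2, E = (15.02, 1.873). ∠CET = 80.0° gives ET at -119.7° from the x-axis; with |ET| = 20.4, T = (4.911, -15.85). Then |PT| = |T − P| = 19.18.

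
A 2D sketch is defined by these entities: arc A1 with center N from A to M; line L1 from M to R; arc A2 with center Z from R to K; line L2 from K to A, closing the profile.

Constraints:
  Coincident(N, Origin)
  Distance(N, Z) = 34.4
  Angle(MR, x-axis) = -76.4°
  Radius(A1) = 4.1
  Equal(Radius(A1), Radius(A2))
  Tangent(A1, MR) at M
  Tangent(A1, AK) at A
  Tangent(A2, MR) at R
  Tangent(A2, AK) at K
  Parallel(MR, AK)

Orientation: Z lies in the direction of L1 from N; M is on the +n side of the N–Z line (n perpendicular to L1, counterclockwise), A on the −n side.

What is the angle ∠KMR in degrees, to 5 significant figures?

13.408°

The slot axis is L1's direction at -76.4°, so u = (cos -76.4°, sin -76.4°) = (0.23514, -0.97196) and n = (−sin -76.4°, cos -76.4°) = (0.97196, 0.23514). N is at the origin and Z lies 34.4 along u from N, so Z = 34.4·u = (8.0889, -33.435). Tangency of A1 to both parallel lines with radius 4.1 puts M and A at N ± 4.1·n: M = (3.9850, 0.96408), A = (-3.9850, -0.96408). Equal radii place R and K the same way about Z: R = Z + 4.1·n = (12.074, -32.471), K = Z − 4.1·n = (4.1038, -34.400). Then cos ∠KMR = MK·MR / (|MK||MR|), giving 13.408°.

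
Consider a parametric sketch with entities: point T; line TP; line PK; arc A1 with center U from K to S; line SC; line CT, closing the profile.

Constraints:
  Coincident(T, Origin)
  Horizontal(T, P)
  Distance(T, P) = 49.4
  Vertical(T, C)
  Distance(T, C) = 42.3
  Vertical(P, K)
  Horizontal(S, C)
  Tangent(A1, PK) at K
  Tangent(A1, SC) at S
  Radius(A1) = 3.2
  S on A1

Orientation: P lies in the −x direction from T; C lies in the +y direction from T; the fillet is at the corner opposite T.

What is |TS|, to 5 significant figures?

62.640

The virtual corner opposite T is at (-49.400, 42.300). A1 meets PK tangentially, so UK is at right angles to PK and A1 meets SC tangentially, so US is at right angles to SC, with radius 3.2, so the center U sits 3.2 in from both sides at U = (-46.200, 39.100). That places the tangent points at K = (-49.400, 39.100) on PK and S = (-46.200, 42.300) on SC. Then |TS| = |S − T| = 62.640.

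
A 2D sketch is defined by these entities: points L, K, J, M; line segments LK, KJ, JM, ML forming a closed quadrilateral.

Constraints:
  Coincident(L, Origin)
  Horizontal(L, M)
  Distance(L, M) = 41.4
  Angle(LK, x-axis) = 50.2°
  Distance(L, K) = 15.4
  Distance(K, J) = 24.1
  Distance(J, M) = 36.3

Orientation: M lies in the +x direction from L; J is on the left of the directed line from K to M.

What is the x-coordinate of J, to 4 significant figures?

23.59

Checks: |KJ| = 24.10 ✓; |JM| = 36.30 ✓.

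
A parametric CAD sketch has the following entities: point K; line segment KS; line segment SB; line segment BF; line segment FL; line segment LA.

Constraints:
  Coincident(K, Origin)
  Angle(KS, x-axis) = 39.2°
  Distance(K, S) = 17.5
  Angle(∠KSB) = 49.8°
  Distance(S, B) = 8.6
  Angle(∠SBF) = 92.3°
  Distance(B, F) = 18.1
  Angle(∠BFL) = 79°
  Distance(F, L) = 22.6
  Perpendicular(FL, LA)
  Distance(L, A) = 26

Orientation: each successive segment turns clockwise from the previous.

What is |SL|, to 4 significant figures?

19.61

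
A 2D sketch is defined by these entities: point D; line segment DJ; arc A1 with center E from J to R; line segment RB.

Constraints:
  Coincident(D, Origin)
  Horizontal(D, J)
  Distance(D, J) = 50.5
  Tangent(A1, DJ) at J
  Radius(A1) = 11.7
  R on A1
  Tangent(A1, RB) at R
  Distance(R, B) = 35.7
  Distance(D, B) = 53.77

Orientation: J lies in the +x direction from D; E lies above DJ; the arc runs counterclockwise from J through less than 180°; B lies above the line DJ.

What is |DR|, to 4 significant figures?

61.67

D is at the origin; DJ is horizontal with |DJ| = 50.5 and J on the +x side, so J = (50.50, 0.000). Tangency of A1 to DJ means the radius EJ is perpendicular to DJ, so E = J + (0, 11.7) = (50.50, 11.70). Since ER ⟂ RB (tangency), |EB| = √(11.7² + 35.7²) = 37.57 regardless of where R sits on A1. So B lies on both circle(D, 53.77) and circle(E, 37.57); the above-DJ intersection is B = (31.09, 43.87). R is the foot of the tangent from B: R = (58.14, 20.56).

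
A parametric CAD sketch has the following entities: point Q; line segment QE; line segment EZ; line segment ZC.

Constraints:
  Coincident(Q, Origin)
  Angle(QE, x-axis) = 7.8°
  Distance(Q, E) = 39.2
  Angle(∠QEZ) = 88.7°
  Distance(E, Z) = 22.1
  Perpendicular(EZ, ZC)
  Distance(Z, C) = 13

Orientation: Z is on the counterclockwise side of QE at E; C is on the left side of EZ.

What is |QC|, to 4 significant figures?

33.70

Q is at the origin; QE runs at 7.8° with length 39.2, so E = 39.2·(cos 7.8°, sin 7.8°) = (38.84, 5.320). ∠QEZ = 88.7°, so EZ runs at 7.8° + (180° − 88.7°) = 99.10° from the x-axis; with |EZ| = 22.1, Z = E + 22.1·(cos 99.10°, sin 99.10°) = (35.34, 27.14). EZ ⟂ ZC; with |ZC| = 13.0 on the left of EZ, C = Z + 13.0·(-0.9874, -0.1582) = (22.51, 25.09). Then |QC| = |C − Q| = 33.70.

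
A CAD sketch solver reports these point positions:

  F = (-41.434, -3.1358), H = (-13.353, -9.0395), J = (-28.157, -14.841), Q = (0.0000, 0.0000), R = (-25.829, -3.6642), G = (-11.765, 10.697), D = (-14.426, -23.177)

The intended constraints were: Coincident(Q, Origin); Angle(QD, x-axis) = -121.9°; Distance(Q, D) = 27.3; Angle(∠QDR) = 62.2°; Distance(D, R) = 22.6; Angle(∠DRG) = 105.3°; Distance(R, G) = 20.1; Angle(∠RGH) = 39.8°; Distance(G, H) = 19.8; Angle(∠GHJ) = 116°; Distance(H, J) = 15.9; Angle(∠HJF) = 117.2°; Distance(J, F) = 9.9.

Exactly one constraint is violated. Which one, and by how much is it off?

Distance(J, F) = 9.9 — off by 7.80.

Q = (0.00, 0.00) ✓; QD at -121.9° ✓; |QD| = 27.30 ✓; ∠QDR = 62.20° ✓; |DR| = 22.60 ✓; ∠DRG = 105.3° ✓; |RG| = 20.10 ✓; ∠RGH = 39.80° ✓; |GH| = 19.80 ✓; ∠GHJ = 116.0° ✓; |HJ| = 15.90 ✓; ∠HJF = 117.2° ✓; |JF| = 17.70 ✗.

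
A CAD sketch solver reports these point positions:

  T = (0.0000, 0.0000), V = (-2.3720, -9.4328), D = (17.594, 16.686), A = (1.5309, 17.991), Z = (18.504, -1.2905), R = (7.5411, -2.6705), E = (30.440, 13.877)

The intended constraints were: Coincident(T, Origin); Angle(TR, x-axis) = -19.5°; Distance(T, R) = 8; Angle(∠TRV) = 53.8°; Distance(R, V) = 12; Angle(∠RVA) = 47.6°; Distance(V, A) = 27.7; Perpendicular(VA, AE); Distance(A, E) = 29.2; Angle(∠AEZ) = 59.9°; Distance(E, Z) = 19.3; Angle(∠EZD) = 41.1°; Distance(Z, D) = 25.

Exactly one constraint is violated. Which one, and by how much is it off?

Distance(Z, D) = 25 — off by 7.00.

T = (0.00, 0.00) ✓; TR at -19.50° ✓; |TR| = 8.000 ✓; ∠TRV = 53.80° ✓; |RV| = 12.00 ✓; ∠RVA = 47.60° ✓; |VA| = 27.70 ✓; ∠(VA, AE) = 90.00° ✓; |AE| = 29.20 ✓; ∠AEZ = 59.90° ✓; |EZ| = 19.30 ✓; ∠EZD = 41.10° ✓; |ZD| = 18.00 ✗.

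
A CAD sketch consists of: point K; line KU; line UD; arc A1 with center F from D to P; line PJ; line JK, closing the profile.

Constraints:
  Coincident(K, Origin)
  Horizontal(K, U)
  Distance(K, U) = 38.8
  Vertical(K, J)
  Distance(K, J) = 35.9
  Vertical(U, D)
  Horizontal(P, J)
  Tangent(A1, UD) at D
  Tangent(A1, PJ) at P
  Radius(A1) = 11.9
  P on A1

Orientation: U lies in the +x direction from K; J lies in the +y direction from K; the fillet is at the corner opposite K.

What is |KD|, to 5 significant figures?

45.623

The virtual corner opposite K is at (38.800, 35.900). Since A1 is tangent to UD there, FD ⟂ UD and A1 meets PJ tangentially, so FP is at right angles to PJ, with radius 11.9, so the center F sits 11.9 in from both sides at F = (26.900, 24.000). That places the tangent points at D = (38.800, 24.000) on UD and P = (26.900, 35.900) on PJ. Then |KD| = |D − K| = 45.623.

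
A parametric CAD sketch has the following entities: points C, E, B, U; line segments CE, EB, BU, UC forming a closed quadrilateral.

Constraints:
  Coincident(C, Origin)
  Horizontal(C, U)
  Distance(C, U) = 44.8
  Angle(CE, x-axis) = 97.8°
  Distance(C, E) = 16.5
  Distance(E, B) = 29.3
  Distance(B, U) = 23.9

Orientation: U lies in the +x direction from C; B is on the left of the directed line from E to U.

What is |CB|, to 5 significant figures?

31.443

C is at the origin; C and U share the same y with |CU| = 44.8 and U in +x, so U = (44.8, 0). CE runs at 97.8° with |CE| = 16.5, so E = (-2.2393, 16.347). B is determined by |EB| = 29.3 and |BU| = 23.9 together: it lies at the intersection of circle(E, 29.3) and circle(U, 23.9). With |EU| = 49.799, the foot of the radical line on EU is 27.784 from E and the perpendicular offset is √(29.3² − 27.784²) = 9.3031. Taking the left-of-EU solution: B = (27.059, 16.014).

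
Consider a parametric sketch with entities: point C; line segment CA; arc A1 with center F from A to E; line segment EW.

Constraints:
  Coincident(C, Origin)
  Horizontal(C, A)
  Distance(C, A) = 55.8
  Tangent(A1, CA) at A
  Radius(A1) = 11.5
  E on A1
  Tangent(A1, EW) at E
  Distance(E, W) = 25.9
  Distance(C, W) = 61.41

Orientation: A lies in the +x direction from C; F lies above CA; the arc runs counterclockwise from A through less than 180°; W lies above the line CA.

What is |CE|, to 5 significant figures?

67.272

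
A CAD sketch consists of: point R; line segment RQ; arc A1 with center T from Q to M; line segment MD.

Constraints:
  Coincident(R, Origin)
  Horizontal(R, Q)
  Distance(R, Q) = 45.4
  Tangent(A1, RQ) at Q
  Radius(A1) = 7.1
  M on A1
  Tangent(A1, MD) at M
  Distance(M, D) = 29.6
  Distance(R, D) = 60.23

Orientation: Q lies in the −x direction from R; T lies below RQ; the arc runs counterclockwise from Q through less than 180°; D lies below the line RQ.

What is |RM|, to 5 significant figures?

53.050

Checks: |RQ| = 45.40 ✓; |TM| = 7.100 ✓; ∠(TM, MD) = 90.00° ✓; |MD| = 29.60 ✓; |RD| = 60.23 ✓.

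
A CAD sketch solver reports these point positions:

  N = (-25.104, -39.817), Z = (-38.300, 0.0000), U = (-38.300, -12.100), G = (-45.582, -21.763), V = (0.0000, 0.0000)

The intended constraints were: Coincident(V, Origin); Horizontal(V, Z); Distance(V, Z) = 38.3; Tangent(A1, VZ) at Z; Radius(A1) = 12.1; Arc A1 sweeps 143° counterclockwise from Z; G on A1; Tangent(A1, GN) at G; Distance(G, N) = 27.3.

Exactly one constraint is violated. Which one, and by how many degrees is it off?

Tangent(A1, GN) at G — off by 4.40°.

V = (0.00, 0.00) ✓; V.y = 0.00, Z.y = 0.00 ✓; |VZ| = 38.30 ✓; ∠(UZ, ZV) = 90.00° ✓; |UZ| = 12.10 ✓; bearing(U→G) − bearing(U→Z) = 143.0° ✓; |UG| = 12.10 ✓; ∠(UG, GN) = 94.40° ✗; |GN| = 27.30 ✓.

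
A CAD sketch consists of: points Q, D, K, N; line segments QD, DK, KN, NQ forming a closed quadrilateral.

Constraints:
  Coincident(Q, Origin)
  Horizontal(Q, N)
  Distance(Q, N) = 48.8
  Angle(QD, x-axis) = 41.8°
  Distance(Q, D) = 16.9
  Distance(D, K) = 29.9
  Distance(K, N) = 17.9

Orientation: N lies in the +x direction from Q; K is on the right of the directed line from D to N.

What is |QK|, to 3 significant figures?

35.2

Checks: |DK| = 29.90 ✓; |KN| = 17.90 ✓.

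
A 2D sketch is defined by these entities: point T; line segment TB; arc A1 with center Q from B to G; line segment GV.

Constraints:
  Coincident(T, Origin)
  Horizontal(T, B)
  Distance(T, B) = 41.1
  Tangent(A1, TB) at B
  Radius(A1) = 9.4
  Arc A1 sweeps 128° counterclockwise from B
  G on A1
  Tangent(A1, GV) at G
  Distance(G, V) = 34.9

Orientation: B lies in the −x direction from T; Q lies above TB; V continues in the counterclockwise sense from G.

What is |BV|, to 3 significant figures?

45.0

T is at the origin; T and B share the same y with |TB| = 41.1 and B on the −x side, so B = (-41.1, 0.00). The tangent condition forces QB to be normal to TB, so Q = B + (0, 9.4) = (-41.1, 9.40). On A1, B sits at bearing -90° from Q; a 128° counterclockwise sweep puts G at bearing 38°, so G = Q + 9.4·(cos 38°, sin 38°) = (-33.7, 15.2). A1 meets GV tangentially, so QG is at right angles to GV, so GV runs along (−sin 38°, cos 38°); with |GV| = 34.9, V = (-55.2, 42.7). Then |BV| = |V − B| = 45.0.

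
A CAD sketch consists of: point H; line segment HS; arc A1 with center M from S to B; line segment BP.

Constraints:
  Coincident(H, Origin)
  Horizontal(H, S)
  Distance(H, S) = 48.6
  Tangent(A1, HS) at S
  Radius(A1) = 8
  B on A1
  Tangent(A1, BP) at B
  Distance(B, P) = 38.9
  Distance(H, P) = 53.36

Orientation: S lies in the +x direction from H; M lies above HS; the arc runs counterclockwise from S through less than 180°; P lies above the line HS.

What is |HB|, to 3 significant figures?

56.4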